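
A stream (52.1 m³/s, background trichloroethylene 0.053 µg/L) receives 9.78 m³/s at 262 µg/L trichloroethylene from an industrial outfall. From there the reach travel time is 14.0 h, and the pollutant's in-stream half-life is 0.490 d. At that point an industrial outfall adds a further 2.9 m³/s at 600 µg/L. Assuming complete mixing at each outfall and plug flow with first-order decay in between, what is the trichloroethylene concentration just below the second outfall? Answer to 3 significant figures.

44.2 µg/L

Mass balance: C = (52.10·0.05300 + 9.780·262.0) / 61.88 = 2565/61.88 = 41.45 µg/L; combined flow 61.88 m³/s.
Half-life 0.490 d → k = ln 2 / 0.490 = 1.415 d⁻¹.
After decay, C = 41.45 × e^(−kt) = 41.45 × 0.4382 = 18.16 µg/L.
Second outfall: C = (61.88·18.16 + 2.900·600.0)/64.78 = 44.21 µg/L.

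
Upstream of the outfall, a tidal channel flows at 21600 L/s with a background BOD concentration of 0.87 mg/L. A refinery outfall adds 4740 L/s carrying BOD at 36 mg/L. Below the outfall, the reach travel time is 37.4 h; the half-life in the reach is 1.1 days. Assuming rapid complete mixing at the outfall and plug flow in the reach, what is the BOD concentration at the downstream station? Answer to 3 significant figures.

Conservation of mass: C = (21600·0.8700 + 4740·36.00) / 26340 = 189400/26340 = 7.192 mg/L.
Half-life 1.1 d → k = ln 2 / 1.1 = 0.6301 d⁻¹.
First-order decay: C = 7.192·exp(−k·t) = 7.192·0.3746 = 2.694 mg/L.

2.69 mg/L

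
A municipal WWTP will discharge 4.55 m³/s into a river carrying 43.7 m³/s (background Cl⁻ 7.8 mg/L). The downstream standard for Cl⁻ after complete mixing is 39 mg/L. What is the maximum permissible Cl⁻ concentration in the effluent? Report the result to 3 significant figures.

339 mg/L

At the limit, (Qr·Cr + Qe·Cₑ)/(Qr + Qe) = 39:
Cₑ = (48.25·39 − 43.70·7.800) / 4.550 = 338.7 mg/L.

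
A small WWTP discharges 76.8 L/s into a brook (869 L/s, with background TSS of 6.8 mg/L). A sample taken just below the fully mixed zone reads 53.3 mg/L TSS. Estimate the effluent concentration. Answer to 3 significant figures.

Mass balance: 869.0·6.800 + 76.80·Cₑ = 945.8·53.30
→ Cₑ = (945.8·53.30 − 869.0·6.800) / 76.80 = 579.5 mg/L.

579 mg/L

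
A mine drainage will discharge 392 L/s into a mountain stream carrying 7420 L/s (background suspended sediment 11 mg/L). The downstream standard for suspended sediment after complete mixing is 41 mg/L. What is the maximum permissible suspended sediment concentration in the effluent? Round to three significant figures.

At the limit, (Qr·Cr + Qe·Cₑ)/(Qr + Qe) = 41:
Cₑ = (7812·41 − 7420·11.00) / 392.0 = 608.9 mg/L.

609 mg/L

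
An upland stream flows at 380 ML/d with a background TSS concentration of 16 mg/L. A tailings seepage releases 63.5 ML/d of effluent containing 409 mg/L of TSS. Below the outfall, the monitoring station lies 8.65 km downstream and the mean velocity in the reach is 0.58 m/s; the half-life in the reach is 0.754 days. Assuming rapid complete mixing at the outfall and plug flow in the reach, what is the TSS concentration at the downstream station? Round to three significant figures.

Mass balance: C = (380.0·16.00 + 63.50·409.0) / 443.5 = 32050/443.5 = 72.27 mg/L.
Travel time t = 8.65·1000 / 0.58 = 14910 s = 4.143 h.
Half-life 0.754 d → k = ln 2 / 0.754 = 0.9193 d⁻¹.
Decay over the reach: 72.27·exp(−kt) = 72.27·0.8533 = 61.67 mg/L.

61.7 mg/L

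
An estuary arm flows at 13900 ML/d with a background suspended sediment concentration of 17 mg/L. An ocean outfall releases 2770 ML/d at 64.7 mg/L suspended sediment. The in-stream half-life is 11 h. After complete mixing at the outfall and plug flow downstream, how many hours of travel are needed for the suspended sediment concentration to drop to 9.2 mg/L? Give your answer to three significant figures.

15.8 h

After mixing, C = (13900·17.00 + 2770·64.70) / 16670 = 415500/16670 = 24.93 mg/L.
Half-life 11 h → k = ln 2 / 11 = 0.06301 h⁻¹ = 1.512 d⁻¹.
24.93·exp(−k·t) = 9.2 → t = ln(24.93/9.2)/k = 56940 s = 15.82 h.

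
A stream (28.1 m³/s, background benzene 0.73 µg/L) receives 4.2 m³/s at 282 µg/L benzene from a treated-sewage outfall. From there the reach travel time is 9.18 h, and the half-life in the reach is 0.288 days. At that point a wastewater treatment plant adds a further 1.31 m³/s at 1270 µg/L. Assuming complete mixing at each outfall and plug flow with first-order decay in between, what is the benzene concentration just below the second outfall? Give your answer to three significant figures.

Conservation of mass: C = (28.10·0.7300 + 4.200·282.0) / 32.30 = 1205/32.30 = 37.30 µg/L; combined flow 32.30 m³/s.
Half-life 0.288 d → k = ln 2 / 0.288 = 2.407 d⁻¹.
Applying C = C₀e^(−kt): 37.30 × 0.3983 = 14.86 µg/L.
Second outfall: C = (32.30·14.86 + 1.310·1270)/33.61 = 63.78 µg/L.

63.8 µg/L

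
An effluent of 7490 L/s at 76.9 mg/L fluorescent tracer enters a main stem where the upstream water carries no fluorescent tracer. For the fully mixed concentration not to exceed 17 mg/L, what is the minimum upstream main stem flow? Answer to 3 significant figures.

26400 L/s

Set C_mix = 17: (Q·0 + 7490·76.90) / (Q + 7490) = 17
→ Q = 7490·(76.90 − 17)/(17 − 0) = 26390 L/s.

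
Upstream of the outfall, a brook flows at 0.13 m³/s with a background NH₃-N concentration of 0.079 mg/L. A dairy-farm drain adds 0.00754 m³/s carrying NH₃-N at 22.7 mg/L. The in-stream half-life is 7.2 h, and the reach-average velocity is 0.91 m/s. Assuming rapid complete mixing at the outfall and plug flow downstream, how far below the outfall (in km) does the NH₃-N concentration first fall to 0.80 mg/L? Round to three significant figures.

17.0 km

Flow-weighted average: C = (0.1300·0.07900 + 0.007540·22.70) / 0.1375 = 0.1814/0.1375 = 1.319 mg/L.
Half-life 7.2 h → k = ln 2 / 7.2 = 0.09627 h⁻¹ = 2.310 d⁻¹.
Set 1.319·exp(−k·t) = 0.80 → t = ln(1.319/0.80)/k = 18700 s = 5.195 h.
Distance = v·t = 0.91·18700 = 17020 m = 17.02 km.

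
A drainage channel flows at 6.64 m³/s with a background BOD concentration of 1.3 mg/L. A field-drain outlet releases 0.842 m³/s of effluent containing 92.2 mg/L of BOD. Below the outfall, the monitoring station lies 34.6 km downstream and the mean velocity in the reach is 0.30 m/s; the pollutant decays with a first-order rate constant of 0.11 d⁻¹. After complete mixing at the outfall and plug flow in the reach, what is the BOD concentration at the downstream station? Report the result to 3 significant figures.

Mixed concentration C = ΣQC/ΣQ = (6.640·1.300 + 0.8420·92.20) / 7.482 = 86.26/7.482 = 11.53 mg/L.
Travel time t = 34.6·1000 / 0.30 = 115300 s = 32.04 h.
Applying C = C₀e^(−kt): 11.53 × 0.8634 = 9.955 mg/L.

9.96 mg/L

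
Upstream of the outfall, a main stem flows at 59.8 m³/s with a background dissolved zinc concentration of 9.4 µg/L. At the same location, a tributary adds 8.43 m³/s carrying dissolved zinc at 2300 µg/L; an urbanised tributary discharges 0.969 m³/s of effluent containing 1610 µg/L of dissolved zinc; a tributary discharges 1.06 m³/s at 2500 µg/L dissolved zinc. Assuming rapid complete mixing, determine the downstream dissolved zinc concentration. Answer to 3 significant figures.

344 µg/L

Flow-weighted average: C = (59.80·9.400 + 8.430·2300 + 0.9690·1610 + 1.060·2500) / 70.26 = 24160/70.26 = 343.9 µg/L.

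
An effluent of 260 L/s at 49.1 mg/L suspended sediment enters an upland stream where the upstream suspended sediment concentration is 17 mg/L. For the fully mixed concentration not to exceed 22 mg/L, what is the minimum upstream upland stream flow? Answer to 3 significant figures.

1410 L/s

Set C_mix = 22: (Q·17.00 + 260.0·49.10) / (Q + 260.0) = 22
→ Q = 260.0·(49.10 − 22)/(22 − 17.00) = 1409 L/s.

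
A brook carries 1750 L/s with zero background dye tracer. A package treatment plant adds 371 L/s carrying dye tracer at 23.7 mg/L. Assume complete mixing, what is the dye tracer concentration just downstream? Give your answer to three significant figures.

4.15 mg/L

After mixing, C = (1750·0 + 371.0·23.70) / 2121 = 8793/2121 = 4.146 mg/L.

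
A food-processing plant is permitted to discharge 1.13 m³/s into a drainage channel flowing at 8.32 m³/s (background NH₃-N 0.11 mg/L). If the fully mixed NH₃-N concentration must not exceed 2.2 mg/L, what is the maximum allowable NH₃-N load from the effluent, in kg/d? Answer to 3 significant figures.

Mass balance at the limit: 8.320·0.1100 + 1.130·Cₑ = 9.450·2.2 → Cₑ = 17.59 mg/L.
Load = 1.130 m³/s × 17.59 g/m³ × 86 400 s/d = 1717 kg/d.

1720 kg/d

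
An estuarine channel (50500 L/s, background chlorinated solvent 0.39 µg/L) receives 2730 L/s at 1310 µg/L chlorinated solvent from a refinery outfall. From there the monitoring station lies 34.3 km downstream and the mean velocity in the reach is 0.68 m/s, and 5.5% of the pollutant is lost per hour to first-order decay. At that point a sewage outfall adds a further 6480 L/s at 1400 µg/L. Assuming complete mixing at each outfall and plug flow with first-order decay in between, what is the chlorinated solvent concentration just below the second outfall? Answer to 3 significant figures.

Mixed concentration C = ΣQC/ΣQ = (50500·0.3900 + 2730·1310) / 53230 = 3596000/53230 = 67.56 µg/L; combined flow 53230 L/s.
Travel time t = 34.3·1000 / 0.68 = 50440 s = 14.01 h.
5.5%/h lost → k = −ln(1 − 0.055) = 0.05657 h⁻¹.
Decay over the reach: 67.56·exp(−kt) = 67.56·0.4527 = 30.58 µg/L.
Second outfall: C = (53230·30.58 + 6480·1400)/59710 = 179.2 µg/L.

179 µg/L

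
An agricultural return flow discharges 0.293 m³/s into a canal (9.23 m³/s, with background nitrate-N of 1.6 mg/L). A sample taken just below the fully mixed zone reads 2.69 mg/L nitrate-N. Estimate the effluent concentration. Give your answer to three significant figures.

37.0 mg/L

Mass balance: 9.230·1.600 + 0.2930·Cₑ = 9.523·2.690
→ Cₑ = (9.523·2.690 − 9.230·1.600) / 0.2930 = 37.03 mg/L.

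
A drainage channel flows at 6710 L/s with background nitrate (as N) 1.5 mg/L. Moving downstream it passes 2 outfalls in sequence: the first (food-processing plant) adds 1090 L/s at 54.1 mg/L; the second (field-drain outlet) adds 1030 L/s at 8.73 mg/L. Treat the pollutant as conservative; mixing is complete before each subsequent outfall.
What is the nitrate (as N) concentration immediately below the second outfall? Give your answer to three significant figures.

After outfall 1: Q = 6710 + 1090 = 7800 L/s; C = (6710·1.500 + 1090·54.10)/7800 = 8.851 mg/L.
After outfall 2: Q = 7800 + 1030 = 8830 L/s; C = (7800·8.851 + 1030·8.730)/8830 = 8.836 mg/L.

8.84 mg/L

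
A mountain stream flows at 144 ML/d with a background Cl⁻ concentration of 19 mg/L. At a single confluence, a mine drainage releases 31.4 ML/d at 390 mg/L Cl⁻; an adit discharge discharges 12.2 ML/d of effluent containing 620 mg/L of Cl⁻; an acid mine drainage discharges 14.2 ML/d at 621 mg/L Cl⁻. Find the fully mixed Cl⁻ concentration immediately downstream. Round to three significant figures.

155 mg/L

Mass balance: C = (144.0·19.00 + 31.40·390.0 + 12.20·620.0 + 14.20·621.0) / 201.8 = 31360/201.8 = 155.4 mg/L.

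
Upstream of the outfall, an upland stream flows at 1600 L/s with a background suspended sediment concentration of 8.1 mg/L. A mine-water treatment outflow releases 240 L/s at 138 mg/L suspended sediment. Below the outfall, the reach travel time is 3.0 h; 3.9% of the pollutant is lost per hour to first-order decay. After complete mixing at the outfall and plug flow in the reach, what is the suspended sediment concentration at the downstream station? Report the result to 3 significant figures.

22.2 mg/L

Conservation of mass: C = (1600·8.100 + 240.0·138.0) / 1840 = 46080/1840 = 25.04 mg/L.
3.9%/h lost → k = −ln(1 − 0.039) = 0.03978 h⁻¹.
After decay, C = 25.04 × e^(−kt) = 25.04 × 0.8875 = 22.23 mg/L.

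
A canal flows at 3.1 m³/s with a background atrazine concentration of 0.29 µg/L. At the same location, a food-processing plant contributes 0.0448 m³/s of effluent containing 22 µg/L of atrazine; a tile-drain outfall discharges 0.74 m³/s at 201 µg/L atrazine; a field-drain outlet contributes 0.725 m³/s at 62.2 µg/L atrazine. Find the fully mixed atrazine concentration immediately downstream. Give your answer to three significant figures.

42.5 µg/L

After mixing, C = (3.100·0.2900 + 0.04480·22.00 + 0.7400·201.0 + 0.7250·62.20) / 4.610 = 195.7/4.610 = 42.46 µg/L.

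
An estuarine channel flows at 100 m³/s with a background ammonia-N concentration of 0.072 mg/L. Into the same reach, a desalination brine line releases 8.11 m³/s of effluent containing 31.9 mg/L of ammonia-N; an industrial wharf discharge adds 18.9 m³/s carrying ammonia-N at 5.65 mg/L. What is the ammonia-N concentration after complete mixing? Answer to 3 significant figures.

Flow-weighted average: C = (100.0·0.07200 + 8.110·31.90 + 18.90·5.650) / 127.0 = 372.7/127.0 = 2.934 mg/L.

2.93 mg/L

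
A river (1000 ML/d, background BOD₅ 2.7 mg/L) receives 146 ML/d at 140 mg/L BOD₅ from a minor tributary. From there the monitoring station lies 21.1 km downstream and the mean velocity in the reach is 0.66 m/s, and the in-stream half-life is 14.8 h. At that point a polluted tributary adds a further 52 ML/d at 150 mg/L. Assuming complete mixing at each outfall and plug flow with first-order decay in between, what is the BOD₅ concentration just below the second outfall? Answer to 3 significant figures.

Mass balance: C = (1000·2.700 + 146.0·140.0) / 1146 = 23140/1146 = 20.19 mg/L; combined flow 1146 ML/d.
Travel time t = 21.1·1000 / 0.66 = 31970 s = 8.880 h.
Half-life 14.8 h → k = ln 2 / 14.8 = 0.04683 h⁻¹ = 1.124 d⁻¹.
After decay, C = 20.19 × e^(−kt) = 20.19 × 0.6597 = 13.32 mg/L.
At the second outfall, C = (1146·13.32 + 52.00·150.0) / (1146 + 52.00) = 19.25 mg/L.

19.3 mg/L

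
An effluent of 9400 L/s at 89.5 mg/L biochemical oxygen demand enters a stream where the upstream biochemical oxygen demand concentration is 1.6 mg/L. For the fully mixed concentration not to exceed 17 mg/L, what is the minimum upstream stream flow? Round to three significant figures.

Set C_mix = 17: (Q·1.600 + 9400·89.50) / (Q + 9400) = 17
→ Q = 9400·(89.50 − 17)/(17 − 1.600) = 44250 L/s.

44300 L/s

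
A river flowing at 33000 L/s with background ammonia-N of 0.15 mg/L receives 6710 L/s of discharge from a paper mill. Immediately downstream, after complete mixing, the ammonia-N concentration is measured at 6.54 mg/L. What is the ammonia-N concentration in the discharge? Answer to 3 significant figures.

38.0 mg/L

Mass balance: 33000·0.1500 + 6710·Cₑ = 39710·6.540
→ Cₑ = (39710·6.540 − 33000·0.1500) / 6710 = 37.97 mg/L.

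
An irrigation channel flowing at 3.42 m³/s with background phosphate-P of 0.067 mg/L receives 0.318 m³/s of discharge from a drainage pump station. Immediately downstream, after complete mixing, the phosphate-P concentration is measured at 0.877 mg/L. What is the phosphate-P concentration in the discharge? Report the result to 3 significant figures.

9.59 mg/L

Mass balance: 3.420·0.06700 + 0.3180·Cₑ = 3.738·0.8770
→ Cₑ = (3.738·0.8770 − 3.420·0.06700) / 0.3180 = 9.588 mg/L.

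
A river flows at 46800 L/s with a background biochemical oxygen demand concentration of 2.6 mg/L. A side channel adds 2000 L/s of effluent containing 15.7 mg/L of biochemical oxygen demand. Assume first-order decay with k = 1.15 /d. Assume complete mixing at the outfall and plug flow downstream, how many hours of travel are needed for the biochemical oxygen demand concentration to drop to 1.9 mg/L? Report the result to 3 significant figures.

10.5 h

After mixing, C = (46800·2.600 + 2000·15.70) / 48800 = 153100/48800 = 3.137 mg/L.
3.137·exp(−k·t) = 1.9 → t = ln(3.137/1.9)/k = 37670 s = 10.46 h.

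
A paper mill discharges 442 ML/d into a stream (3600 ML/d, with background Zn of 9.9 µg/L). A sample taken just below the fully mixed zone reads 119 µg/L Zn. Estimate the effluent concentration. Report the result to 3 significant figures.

1010 µg/L

Mass balance: 3600·9.900 + 442.0·Cₑ = 4042·119.0
→ Cₑ = (4042·119.0 − 3600·9.900) / 442.0 = 1008 µg/L.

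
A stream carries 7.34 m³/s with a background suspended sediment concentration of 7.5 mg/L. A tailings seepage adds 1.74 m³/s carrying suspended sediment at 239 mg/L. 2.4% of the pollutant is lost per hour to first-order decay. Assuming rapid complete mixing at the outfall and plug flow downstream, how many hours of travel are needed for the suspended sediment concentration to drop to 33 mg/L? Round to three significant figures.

18.6 h

After mixing, C = (7.340·7.500 + 1.740·239.0) / 9.080 = 470.9/9.080 = 51.86 mg/L.
2.4%/h lost → k = −ln(1 − 0.024) = 0.02429 h⁻¹.
51.86·exp(−k·t) = 33 → t = ln(51.86/33)/k = 67000 s = 18.61 h.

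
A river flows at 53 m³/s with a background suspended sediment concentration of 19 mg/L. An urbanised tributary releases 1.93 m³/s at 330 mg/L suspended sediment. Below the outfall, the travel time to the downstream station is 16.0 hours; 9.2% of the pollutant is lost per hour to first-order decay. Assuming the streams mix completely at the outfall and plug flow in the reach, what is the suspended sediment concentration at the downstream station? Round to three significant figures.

Mass balance: C = (53.00·19.00 + 1.930·330.0) / 54.93 = 1644/54.93 = 29.93 mg/L.
9.2%/h lost → k = −ln(1 − 0.092) = 0.09651 h⁻¹.
First-order decay: C = 29.93·exp(−k·t) = 29.93·0.2135 = 6.389 mg/L.

6.39 mg/L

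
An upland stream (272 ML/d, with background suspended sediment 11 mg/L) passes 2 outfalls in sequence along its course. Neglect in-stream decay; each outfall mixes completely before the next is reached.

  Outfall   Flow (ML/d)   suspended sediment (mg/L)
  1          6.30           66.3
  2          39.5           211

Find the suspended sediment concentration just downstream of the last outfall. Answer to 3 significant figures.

37.0 mg/L

Outfall 1: combined Q = 278.3 ML/d; C = (272.0·11.00 + 6.300·66.30)/278.3 = 12.25 mg/L.
Outfall 2: combined Q = 317.8 ML/d; C = (278.3·12.25 + 39.50·211.0)/317.8 = 36.95 mg/L.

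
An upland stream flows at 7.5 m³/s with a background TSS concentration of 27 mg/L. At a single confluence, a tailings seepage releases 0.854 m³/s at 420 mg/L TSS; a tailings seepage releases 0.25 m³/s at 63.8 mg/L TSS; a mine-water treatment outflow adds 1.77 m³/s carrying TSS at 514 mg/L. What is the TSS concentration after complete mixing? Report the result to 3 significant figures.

Mixed concentration C = ΣQC/ΣQ = (7.500·27.00 + 0.8540·420.0 + 0.2500·63.80 + 1.770·514.0) / 10.37 = 1487/10.37 = 143.3 mg/L.

143 mg/L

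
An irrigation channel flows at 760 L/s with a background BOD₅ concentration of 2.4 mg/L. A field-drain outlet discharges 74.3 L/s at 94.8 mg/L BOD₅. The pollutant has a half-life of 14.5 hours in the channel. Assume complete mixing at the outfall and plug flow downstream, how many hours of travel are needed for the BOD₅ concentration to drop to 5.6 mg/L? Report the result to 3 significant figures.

13.4 h

Mass balance: C = (760.0·2.400 + 74.30·94.80) / 834.3 = 8868/834.3 = 10.63 mg/L.
Half-life 14.5 h → k = ln 2 / 14.5 = 0.04780 h⁻¹ = 1.147 d⁻¹.
10.63·exp(−k·t) = 5.6 → t = ln(10.63/5.6)/k = 48260 s = 13.41 h.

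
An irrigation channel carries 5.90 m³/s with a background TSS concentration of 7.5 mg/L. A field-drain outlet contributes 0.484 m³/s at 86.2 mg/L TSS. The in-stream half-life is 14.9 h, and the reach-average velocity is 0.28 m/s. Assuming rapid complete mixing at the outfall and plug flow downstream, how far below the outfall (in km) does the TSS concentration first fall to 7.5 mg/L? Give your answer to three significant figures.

After mixing, C = (5.900·7.500 + 0.4840·86.20) / 6.384 = 85.97/6.384 = 13.47 mg/L.
Half-life 14.9 h → k = ln 2 / 14.9 = 0.04652 h⁻¹ = 1.116 d⁻¹.
Set 13.47·exp(−k·t) = 7.5 → t = ln(13.47/7.5)/k = 45290 s = 12.58 h.
Distance = v·t = 0.28·45290 = 12680 m = 12.68 km.

12.7 km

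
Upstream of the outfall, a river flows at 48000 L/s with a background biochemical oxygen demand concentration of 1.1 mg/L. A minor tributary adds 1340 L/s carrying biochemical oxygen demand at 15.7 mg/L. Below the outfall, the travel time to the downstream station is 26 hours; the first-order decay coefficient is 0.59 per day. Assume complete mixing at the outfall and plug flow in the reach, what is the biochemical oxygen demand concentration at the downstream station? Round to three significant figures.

Flow-weighted average: C = (48000·1.100 + 1340·15.70) / 49340 = 73840/49340 = 1.497 mg/L.
First-order decay: C = 1.497·exp(−k·t) = 1.497·0.5277 = 0.7898 mg/L.

0.790 mg/L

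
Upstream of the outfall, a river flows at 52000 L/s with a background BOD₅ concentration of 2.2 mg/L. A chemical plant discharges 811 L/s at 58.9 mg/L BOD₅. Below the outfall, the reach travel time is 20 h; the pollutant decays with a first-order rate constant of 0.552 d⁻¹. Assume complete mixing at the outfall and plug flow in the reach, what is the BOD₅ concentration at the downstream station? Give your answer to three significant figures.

1.94 mg/L

Mass balance: C = (52000·2.200 + 811.0·58.90) / 52810 = 162200/52810 = 3.071 mg/L.
Decay over the reach: 3.071·exp(−kt) = 3.071·0.6313 = 1.938 mg/L.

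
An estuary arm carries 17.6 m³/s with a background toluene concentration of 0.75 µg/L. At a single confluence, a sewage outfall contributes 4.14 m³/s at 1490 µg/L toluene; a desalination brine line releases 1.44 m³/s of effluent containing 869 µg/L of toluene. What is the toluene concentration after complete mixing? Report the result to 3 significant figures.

321 µg/L

Conservation of mass: C = (17.60·0.7500 + 4.140·1490 + 1.440·869.0) / 23.18 = 7433/23.18 = 320.7 µg/L.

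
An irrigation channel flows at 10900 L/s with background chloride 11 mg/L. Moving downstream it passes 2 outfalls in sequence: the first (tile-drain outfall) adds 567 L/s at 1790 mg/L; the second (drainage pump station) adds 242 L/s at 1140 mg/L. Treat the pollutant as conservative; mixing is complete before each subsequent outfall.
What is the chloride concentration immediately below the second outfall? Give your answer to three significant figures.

Outfall 1: combined Q = 11470 L/s; C = (10900·11.00 + 567.0·1790)/11470 = 98.96 mg/L.
Outfall 2: combined Q = 11710 L/s; C = (11470·98.96 + 242.0·1140)/11710 = 120.5 mg/L.

120 mg/L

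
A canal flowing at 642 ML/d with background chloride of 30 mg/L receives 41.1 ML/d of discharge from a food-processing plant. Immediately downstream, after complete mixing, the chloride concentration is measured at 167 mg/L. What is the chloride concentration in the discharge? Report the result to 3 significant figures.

Mass balance: 642.0·30.00 + 41.10·Cₑ = 683.1·167.0
→ Cₑ = (683.1·167.0 − 642.0·30.00) / 41.10 = 2307 mg/L.

2310 mg/L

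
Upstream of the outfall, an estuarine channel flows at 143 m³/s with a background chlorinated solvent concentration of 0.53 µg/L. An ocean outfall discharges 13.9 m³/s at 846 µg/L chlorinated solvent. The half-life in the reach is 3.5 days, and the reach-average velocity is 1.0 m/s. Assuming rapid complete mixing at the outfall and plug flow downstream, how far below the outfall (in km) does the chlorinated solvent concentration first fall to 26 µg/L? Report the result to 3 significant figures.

Flow-weighted average: C = (143.0·0.5300 + 13.90·846.0) / 156.9 = 11840/156.9 = 75.43 µg/L.
Half-life 3.5 d → k = ln 2 / 3.5 = 0.1980 d⁻¹.
Set 75.43·exp(−k·t) = 26 → t = ln(75.43/26)/k = 464700 s = 129.1 h.
Distance = v·t = 1.0·464700 = 464700 m = 464.7 km.

465 km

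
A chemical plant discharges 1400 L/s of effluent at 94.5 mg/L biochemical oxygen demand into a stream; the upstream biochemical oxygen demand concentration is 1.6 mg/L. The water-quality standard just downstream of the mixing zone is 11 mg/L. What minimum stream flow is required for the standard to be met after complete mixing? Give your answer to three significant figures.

Set C_mix = 11: (Q·1.600 + 1400·94.50) / (Q + 1400) = 11
→ Q = 1400·(94.50 − 11)/(11 − 1.600) = 12440 L/s.

12400 L/s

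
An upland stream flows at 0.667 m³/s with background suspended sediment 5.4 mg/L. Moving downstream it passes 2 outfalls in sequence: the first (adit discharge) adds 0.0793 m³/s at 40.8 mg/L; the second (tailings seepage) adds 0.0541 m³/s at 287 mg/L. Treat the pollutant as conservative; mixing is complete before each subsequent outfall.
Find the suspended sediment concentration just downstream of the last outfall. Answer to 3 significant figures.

Below outfall 1: Q → 0.7463 m³/s, C = (0.6670·5.400 + 0.07930·40.80)/0.7463 = 9.162 mg/L.
Below outfall 2: Q → 0.8004 m³/s, C = (0.7463·9.162 + 0.05410·287.0)/0.8004 = 27.94 mg/L.

27.9 mg/L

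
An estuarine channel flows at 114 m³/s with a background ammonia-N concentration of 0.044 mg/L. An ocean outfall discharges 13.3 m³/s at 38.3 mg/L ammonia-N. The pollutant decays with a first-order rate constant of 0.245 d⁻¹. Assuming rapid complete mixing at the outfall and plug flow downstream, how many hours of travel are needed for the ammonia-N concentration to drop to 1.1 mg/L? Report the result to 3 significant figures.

127 h

Flow-weighted average: C = (114.0·0.04400 + 13.30·38.30) / 127.3 = 514.4/127.3 = 4.041 mg/L.
4.041·exp(−k·t) = 1.1 → t = ln(4.041/1.1)/k = 458900 s = 127.5 h.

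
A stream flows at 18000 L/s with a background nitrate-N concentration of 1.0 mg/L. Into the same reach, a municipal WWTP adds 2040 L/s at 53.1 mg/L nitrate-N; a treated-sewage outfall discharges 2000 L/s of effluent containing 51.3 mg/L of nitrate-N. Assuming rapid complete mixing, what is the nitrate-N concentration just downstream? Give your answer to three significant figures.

Conservation of mass: C = (18000·1.000 + 2040·53.10 + 2000·51.30) / 22040 = 228900/22040 = 10.39 mg/L.

10.4 mg/L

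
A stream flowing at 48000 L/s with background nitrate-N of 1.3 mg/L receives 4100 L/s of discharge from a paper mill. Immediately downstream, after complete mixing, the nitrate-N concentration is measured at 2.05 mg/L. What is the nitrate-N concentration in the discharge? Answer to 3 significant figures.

Mass balance: 48000·1.300 + 4100·Cₑ = 52100·2.050
→ Cₑ = (52100·2.050 − 48000·1.300) / 4100 = 10.83 mg/L.

10.8 mg/L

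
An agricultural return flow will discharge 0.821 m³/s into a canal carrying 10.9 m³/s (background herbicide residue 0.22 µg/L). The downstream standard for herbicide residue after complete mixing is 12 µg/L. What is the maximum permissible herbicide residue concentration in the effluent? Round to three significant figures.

At the limit, (Qr·Cr + Qe·Cₑ)/(Qr + Qe) = 12:
Cₑ = (11.72·12 − 10.90·0.2200) / 0.8210 = 168.4 µg/L.

168 µg/L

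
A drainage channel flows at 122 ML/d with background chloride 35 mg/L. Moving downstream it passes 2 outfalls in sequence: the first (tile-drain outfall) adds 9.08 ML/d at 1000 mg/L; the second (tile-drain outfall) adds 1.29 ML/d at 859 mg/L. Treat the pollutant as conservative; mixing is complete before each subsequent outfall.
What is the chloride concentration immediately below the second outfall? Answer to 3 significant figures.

Below outfall 1: Q → 131.1 ML/d, C = (122.0·35.00 + 9.080·1000)/131.1 = 101.8 mg/L.
Below outfall 2: Q → 132.4 ML/d, C = (131.1·101.8 + 1.290·859.0)/132.4 = 109.2 mg/L.

109 mg/L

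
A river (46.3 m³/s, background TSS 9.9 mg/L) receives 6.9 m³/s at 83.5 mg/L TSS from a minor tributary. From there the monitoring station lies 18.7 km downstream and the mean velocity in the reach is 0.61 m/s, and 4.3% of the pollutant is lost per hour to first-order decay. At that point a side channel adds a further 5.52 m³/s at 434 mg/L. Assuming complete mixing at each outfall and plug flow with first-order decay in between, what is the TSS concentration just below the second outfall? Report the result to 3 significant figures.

Mass balance: C = (46.30·9.900 + 6.900·83.50) / 53.20 = 1035/53.20 = 19.45 mg/L; combined flow 53.20 m³/s.
Travel time t = 18.7·1000 / 0.61 = 30660 s = 8.515 h.
4.3%/h lost → k = −ln(1 − 0.043) = 0.04395 h⁻¹.
First-order decay: C = 19.45·exp(−k·t) = 19.45·0.6878 = 13.37 mg/L.
Second outfall: C = (53.20·13.37 + 5.520·434.0)/58.72 = 52.92 mg/L.

52.9 mg/L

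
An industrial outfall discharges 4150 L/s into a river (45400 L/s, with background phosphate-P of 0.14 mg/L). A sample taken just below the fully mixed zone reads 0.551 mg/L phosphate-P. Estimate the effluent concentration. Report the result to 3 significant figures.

5.05 mg/L

Mass balance: 45400·0.1400 + 4150·Cₑ = 49550·0.5510
→ Cₑ = (49550·0.5510 − 45400·0.1400) / 4150 = 5.047 mg/L.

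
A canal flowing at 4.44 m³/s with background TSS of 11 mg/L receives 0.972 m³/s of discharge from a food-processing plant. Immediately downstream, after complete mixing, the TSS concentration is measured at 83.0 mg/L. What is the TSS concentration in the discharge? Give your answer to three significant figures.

Mass balance: 4.440·11.00 + 0.9720·Cₑ = 5.412·83.00
→ Cₑ = (5.412·83.00 − 4.440·11.00) / 0.9720 = 411.9 mg/L.

412 mg/L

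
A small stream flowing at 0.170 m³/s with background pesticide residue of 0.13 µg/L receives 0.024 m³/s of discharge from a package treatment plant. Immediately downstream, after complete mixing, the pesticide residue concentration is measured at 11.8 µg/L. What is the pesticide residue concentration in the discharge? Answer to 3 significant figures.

94.5 µg/L

Mass balance: 0.1700·0.1300 + 0.02400·Cₑ = 0.1940·11.80
→ Cₑ = (0.1940·11.80 − 0.1700·0.1300) / 0.02400 = 94.46 µg/L.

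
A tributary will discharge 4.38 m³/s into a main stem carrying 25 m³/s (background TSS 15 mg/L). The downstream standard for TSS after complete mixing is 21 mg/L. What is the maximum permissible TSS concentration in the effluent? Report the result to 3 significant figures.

At the limit, (Qr·Cr + Qe·Cₑ)/(Qr + Qe) = 21:
Cₑ = (29.38·21 − 25.00·15.00) / 4.380 = 55.25 mg/L.

55.2 mg/L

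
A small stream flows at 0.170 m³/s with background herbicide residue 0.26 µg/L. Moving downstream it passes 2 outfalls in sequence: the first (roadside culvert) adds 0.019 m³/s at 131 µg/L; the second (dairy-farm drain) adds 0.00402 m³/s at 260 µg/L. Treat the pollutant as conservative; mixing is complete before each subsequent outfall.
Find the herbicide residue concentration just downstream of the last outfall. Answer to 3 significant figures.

18.5 µg/L

Below outfall 1: Q → 0.1890 m³/s, C = (0.1700·0.2600 + 0.01900·131.0)/0.1890 = 13.40 µg/L.
Below outfall 2: Q → 0.1930 m³/s, C = (0.1890·13.40 + 0.004020·260.0)/0.1930 = 18.54 µg/L.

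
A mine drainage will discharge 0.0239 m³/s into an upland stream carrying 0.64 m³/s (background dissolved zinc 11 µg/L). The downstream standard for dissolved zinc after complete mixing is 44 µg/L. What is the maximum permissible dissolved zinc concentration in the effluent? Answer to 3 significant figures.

At the limit, (Qr·Cr + Qe·Cₑ)/(Qr + Qe) = 44:
Cₑ = (0.6639·44 − 0.6400·11.00) / 0.02390 = 927.7 µg/L.

928 µg/L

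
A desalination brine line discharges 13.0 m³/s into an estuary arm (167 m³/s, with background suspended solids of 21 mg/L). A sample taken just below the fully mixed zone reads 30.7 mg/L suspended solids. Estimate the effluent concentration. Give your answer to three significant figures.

Mass balance: 167.0·21.00 + 13.00·Cₑ = 180.0·30.70
→ Cₑ = (180.0·30.70 − 167.0·21.00) / 13.00 = 155.3 mg/L.

155 mg/L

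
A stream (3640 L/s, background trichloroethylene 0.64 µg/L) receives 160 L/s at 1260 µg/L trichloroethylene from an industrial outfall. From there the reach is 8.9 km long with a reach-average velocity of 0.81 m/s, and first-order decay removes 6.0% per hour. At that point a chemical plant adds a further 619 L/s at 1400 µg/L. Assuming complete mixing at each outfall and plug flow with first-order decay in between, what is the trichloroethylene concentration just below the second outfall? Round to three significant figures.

Flow-weighted average: C = (3640·0.6400 + 160.0·1260) / 3800 = 203900/3800 = 53.67 µg/L; combined flow 3800 L/s.
Travel time t = 8.9·1000 / 0.81 = 10990 s = 3.052 h.
6.0%/h lost → k = −ln(1 − 0.06) = 0.06188 h⁻¹.
First-order decay: C = 53.67·exp(−k·t) = 53.67·0.8279 = 44.43 µg/L.
Second outfall: C = (3800·44.43 + 619.0·1400)/4419 = 234.3 µg/L.

234 µg/L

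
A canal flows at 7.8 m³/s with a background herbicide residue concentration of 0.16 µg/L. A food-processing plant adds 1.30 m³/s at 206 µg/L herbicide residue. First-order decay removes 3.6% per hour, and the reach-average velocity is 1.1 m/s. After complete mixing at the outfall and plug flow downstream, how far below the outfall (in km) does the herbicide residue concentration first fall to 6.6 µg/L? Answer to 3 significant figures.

Conservation of mass: C = (7.800·0.1600 + 1.300·206.0) / 9.100 = 269.0/9.100 = 29.57 µg/L.
3.6%/h lost → k = −ln(1 − 0.036) = 0.03666 h⁻¹.
Set 29.57·exp(−k·t) = 6.6 → t = ln(29.57/6.6)/k = 147200 s = 40.90 h.
Distance = v·t = 1.1·147200 = 162000 m = 162.0 km.

162 km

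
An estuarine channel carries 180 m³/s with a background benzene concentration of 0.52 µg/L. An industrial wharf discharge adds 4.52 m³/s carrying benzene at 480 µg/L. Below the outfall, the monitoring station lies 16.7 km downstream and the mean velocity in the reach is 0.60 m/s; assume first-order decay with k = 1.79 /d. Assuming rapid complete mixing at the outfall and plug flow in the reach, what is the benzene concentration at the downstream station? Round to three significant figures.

Mass balance: C = (180.0·0.5200 + 4.520·480.0) / 184.5 = 2263/184.5 = 12.27 µg/L.
Travel time t = 16.7·1000 / 0.60 = 27830 s = 7.731 h.
First-order decay: C = 12.27·exp(−k·t) = 12.27·0.5618 = 6.890 µg/L.

6.89 µg/L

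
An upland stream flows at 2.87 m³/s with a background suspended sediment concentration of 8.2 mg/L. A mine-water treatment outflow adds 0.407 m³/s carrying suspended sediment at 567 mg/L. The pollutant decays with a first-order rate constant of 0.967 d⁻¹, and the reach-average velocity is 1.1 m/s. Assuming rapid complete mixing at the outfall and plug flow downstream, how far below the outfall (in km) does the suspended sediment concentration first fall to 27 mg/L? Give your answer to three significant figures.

Flow-weighted average: C = (2.870·8.200 + 0.4070·567.0) / 3.277 = 254.3/3.277 = 77.60 mg/L.
Set 77.60·exp(−k·t) = 27 → t = ln(77.60/27)/k = 94330 s = 26.20 h.
Distance = v·t = 1.1·94330 = 103800 m = 103.8 km.

104 km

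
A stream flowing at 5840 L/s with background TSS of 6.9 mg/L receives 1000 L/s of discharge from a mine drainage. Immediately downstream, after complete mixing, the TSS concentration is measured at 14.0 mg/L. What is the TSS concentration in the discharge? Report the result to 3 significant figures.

Mass balance: 5840·6.900 + 1000·Cₑ = 6840·14.00
→ Cₑ = (6840·14.00 − 5840·6.900) / 1000 = 55.46 mg/L.

55.5 mg/L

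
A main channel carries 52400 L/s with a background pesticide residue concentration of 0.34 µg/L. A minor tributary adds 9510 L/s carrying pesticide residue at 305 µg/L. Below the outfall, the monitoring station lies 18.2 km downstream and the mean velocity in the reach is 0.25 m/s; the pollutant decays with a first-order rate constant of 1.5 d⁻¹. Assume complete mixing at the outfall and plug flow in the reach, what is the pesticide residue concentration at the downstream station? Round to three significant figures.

13.3 µg/L

Mass balance: C = (52400·0.3400 + 9510·305.0) / 61910 = 2918000/61910 = 47.14 µg/L.
Travel time t = 18.2·1000 / 0.25 = 72800 s = 20.22 h.
After decay, C = 47.14 × e^(−kt) = 47.14 × 0.2826 = 13.32 µg/L.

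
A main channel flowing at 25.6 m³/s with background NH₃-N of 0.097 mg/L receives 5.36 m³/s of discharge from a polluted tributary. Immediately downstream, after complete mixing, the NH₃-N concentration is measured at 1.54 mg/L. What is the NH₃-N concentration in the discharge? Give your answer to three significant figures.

8.43 mg/L

Mass balance: 25.60·0.09700 + 5.360·Cₑ = 30.96·1.540
→ Cₑ = (30.96·1.540 − 25.60·0.09700) / 5.360 = 8.432 mg/L.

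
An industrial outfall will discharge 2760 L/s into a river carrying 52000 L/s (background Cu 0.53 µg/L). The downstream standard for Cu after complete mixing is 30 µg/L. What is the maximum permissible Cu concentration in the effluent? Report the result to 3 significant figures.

585 µg/L

At the limit, (Qr·Cr + Qe·Cₑ)/(Qr + Qe) = 30:
Cₑ = (54760·30 − 52000·0.5300) / 2760 = 585.2 µg/L.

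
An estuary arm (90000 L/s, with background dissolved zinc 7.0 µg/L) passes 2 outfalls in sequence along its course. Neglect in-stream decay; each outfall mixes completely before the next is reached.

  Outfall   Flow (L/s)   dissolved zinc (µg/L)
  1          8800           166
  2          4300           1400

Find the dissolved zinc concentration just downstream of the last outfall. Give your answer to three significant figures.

78.7 µg/L

Outfall 1: combined Q = 98800 L/s; C = (90000·7.000 + 8800·166.0)/98800 = 21.16 µg/L.
Outfall 2: combined Q = 103100 L/s; C = (98800·21.16 + 4300·1400)/103100 = 78.67 µg/L.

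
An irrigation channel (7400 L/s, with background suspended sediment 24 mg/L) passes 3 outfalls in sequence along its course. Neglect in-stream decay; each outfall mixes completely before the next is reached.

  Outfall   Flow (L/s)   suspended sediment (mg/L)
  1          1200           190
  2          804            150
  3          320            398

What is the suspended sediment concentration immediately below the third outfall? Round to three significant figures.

67.2 mg/L

After outfall 1: Q = 7400 + 1200 = 8600 L/s; C = (7400·24.00 + 1200·190.0)/8600 = 47.16 mg/L.
After outfall 2: Q = 8600 + 804.0 = 9404 L/s; C = (8600·47.16 + 804.0·150.0)/9404 = 55.95 mg/L.
After outfall 3: Q = 9404 + 320.0 = 9724 L/s; C = (9404·55.95 + 320.0·398.0)/9724 = 67.21 mg/L.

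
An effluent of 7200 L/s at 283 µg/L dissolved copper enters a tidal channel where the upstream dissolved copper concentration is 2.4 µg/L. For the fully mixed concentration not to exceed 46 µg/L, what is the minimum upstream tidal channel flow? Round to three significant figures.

39100 L/s

Set C_mix = 46: (Q·2.400 + 7200·283.0) / (Q + 7200) = 46
→ Q = 7200·(283.0 − 46)/(46 − 2.400) = 39140 L/s.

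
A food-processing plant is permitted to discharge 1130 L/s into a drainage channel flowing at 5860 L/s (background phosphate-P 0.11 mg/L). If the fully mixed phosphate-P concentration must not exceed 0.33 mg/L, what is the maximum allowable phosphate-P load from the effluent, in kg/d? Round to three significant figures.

Mass balance at the limit: 5860·0.1100 + 1130·Cₑ = 6990·0.33 → Cₑ = 1.471 mg/L.
1130 L/s = 1.130 m³/s. Load = 1.130 m³/s × 1.471 g/m³ × 86 400 s/d = 143.6 kg/d.

144 kg/d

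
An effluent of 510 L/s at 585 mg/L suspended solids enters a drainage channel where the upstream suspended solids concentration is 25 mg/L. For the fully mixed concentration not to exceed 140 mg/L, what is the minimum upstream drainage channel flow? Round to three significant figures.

1970 L/s

Set C_mix = 140: (Q·25.00 + 510.0·585.0) / (Q + 510.0) = 140
→ Q = 510.0·(585.0 − 140)/(140 − 25.00) = 1973 L/s.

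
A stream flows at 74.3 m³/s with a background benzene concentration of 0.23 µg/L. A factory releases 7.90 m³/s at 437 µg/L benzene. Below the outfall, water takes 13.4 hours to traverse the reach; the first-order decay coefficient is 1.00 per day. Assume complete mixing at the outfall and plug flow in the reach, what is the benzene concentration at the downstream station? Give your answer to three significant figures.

24.1 µg/L

Mixed concentration C = ΣQC/ΣQ = (74.30·0.2300 + 7.900·437.0) / 82.20 = 3469/82.20 = 42.21 µg/L.
Decay over the reach: 42.21·exp(−kt) = 42.21·0.5722 = 24.15 µg/L.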